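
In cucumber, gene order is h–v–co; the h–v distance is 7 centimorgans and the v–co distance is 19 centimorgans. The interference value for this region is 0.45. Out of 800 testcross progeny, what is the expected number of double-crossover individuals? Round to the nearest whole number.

6

Map distances give recombination frequencies of 0.070 and 0.190 for the two intervals.
With interference 0.45 (so coincidence = 0.55), expected double-crossover frequency = 0.070 × 0.190 × 0.55 = 0.00732.
Expected number = 0.00732 × 800 = 5.85 ≈ 6.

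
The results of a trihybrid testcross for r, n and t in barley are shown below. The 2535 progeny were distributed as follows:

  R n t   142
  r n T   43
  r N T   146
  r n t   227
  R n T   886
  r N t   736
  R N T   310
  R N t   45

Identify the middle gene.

The two most frequent reciprocal classes, r N t and R n T, are the parental types, so the F1 was r N t / R n T.
The two rarest classes, R N t and r n T, are the double crossovers. Comparing them with the parentals, only the r allele has switched, so r is the middle locus and the order is n – r – t.

r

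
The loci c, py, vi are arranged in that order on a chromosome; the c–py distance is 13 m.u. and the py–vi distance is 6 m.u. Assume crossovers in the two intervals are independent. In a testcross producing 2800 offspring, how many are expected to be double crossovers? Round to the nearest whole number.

Map distances give recombination frequencies of 0.130 and 0.060 for the two intervals.
With no interference, expected double-crossover frequency = 0.130 × 0.060 = 0.00780.
Expected number = 0.00780 × 2800 = 21.84 ≈ 22.

22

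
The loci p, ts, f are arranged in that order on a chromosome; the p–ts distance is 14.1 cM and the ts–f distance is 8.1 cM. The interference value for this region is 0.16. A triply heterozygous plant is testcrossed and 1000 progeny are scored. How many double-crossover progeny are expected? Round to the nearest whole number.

10

Map distances give recombination frequencies of 0.141 and 0.081 for the two intervals.
With interference 0.16 (so coincidence = 0.84), expected double-crossover frequency = 0.141 × 0.081 × 0.84 = 0.00959.
Expected number = 0.00959 × 1000 = 9.59 ≈ 10.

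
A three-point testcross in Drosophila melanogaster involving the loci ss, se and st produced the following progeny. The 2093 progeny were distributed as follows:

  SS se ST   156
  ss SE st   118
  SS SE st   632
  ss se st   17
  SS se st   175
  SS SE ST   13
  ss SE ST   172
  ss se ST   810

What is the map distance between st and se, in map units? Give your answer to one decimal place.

18.0 map units

The two most frequent reciprocal classes, SS SE st and ss se ST, are the parental types, so the F1 was SS SE st / ss se ST.
The two rarest classes, SS SE ST and ss se st, are the double crossovers. Comparing them with the parentals, only the st allele has switched, so st is the middle locus and the order is ss – st – se.
Crossovers in the st–se interval produce the single-crossover classes SS se st and ss SE ST (175 + 172 = 347) plus the double crossovers (30).
RF(st–se) = (347 + 30) / 2093 = 377/2093 = 0.1801 → 18.0 map units.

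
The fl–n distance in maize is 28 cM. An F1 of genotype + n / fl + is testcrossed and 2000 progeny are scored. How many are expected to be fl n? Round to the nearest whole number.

A map distance of 28 cM corresponds to a recombination frequency of 0.280.
The F1 is + n / fl +, so fl n is a recombinant gamete class with expected frequency r/2 = 0.280/2 = 0.1400.
Expected number = 0.1400 × 2000 = 280.00 ≈ 280.

280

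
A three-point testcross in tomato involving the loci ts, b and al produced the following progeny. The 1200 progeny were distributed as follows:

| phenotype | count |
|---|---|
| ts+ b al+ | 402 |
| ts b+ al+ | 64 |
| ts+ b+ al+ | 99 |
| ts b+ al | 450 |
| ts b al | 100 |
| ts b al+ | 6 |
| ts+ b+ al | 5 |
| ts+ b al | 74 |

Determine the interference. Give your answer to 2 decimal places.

0.58

The two most frequent reciprocal classes, ts b+ al and ts+ b al+, are the parental types, so the F1 was ts b+ al / ts+ b al+.
The two rarest classes, ts+ b+ al and ts b al+, are the double crossovers. Comparing them with the parentals, only the ts allele has switched, so ts is the middle locus and the order is b – ts – al.
b–ts: (199 + 11)/1200 = 0.1750; ts–al: (138 + 11)/1200 = 0.1242.
Expected DCO frequency = 0.1750 × 0.1242 ≈ 0.02174; observed = 11/1200 ≈ 0.00917.
Coefficient of coincidence = 0.00917/0.02174 ≈ 0.42; interference = 1 − 0.42 = 0.58.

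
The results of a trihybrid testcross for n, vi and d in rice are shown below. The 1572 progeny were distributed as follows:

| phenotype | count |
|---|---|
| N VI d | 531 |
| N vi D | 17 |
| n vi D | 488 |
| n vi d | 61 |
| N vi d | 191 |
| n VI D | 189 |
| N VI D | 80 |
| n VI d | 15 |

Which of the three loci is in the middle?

n

The two most frequent reciprocal classes, N VI d and n vi D, are the parental types, so the F1 was N VI d / n vi D.
The two rarest classes, n VI d and N vi D, are the double crossovers. Comparing them with the parentals, only the n allele has switched, so n is the middle locus and the order is vi – n – d.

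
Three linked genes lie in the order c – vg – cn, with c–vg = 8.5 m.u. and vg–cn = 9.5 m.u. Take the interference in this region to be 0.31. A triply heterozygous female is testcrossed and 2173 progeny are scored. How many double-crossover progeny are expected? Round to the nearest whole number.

Map distances give recombination frequencies of 0.085 and 0.095 for the two intervals.
With interference 0.31 (so coincidence = 0.69), expected double-crossover frequency = 0.085 × 0.095 × 0.69 = 0.00557.
Expected number = 0.00557 × 2173 = 12.11 ≈ 12.

12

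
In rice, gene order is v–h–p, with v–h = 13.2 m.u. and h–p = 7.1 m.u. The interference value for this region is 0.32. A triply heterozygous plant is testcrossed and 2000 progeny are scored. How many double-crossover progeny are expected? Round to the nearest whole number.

13

Map distances give recombination frequencies of 0.132 and 0.071 for the two intervals.
With interference 0.32 (so coincidence = 0.68), expected double-crossover frequency = 0.132 × 0.071 × 0.68 = 0.00637.
Expected number = 0.00637 × 2000 = 12.75 ≈ 13.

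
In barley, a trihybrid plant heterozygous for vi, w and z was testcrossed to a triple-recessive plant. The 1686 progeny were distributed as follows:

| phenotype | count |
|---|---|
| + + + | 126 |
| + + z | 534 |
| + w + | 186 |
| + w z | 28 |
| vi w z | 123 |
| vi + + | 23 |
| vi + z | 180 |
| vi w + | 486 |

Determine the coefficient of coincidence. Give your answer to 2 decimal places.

0.69

The two most frequent reciprocal classes, vi w + and + + z, are the parental types, so the F1 was vi w + / + + z.
The two rarest classes, vi + + and + w z, are the double crossovers. Comparing them with the parentals, only the w allele has switched, so w is the middle locus and the order is z – w – vi.
z–w: (249 + 51)/1686 = 0.1779; w–vi: (366 + 51)/1686 = 0.2473.
Expected DCO frequency = 0.1779 × 0.2473 ≈ 0.04399; observed = 51/1686 ≈ 0.03025.
Coefficient of coincidence = 0.03025/0.04399 ≈ 0.69.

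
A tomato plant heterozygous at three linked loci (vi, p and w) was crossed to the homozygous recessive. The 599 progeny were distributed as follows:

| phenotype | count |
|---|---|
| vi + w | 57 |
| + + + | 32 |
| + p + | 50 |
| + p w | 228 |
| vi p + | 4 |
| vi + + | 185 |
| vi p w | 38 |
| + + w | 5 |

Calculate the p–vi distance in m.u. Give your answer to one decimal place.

13.2 m.u.

The two most frequent reciprocal classes, + p w and vi + +, are the parental types, so the F1 was + p w / vi + +.
The two rarest classes, + + w and vi p +, are the double crossovers. Comparing them with the parentals, only the p allele has switched, so p is the middle locus and the order is w – p – vi.
Crossovers in the p–vi interval produce the single-crossover classes vi p w and + + + (38 + 32 = 70) plus the double crossovers (9).
RF(p–vi) = (70 + 9) / 599 = 79/599 = 0.1319 → 13.2 m.u.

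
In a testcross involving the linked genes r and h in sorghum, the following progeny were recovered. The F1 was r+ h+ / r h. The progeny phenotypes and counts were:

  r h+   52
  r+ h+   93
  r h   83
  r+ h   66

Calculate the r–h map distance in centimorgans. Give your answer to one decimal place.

The recombinant classes are r+ h and r h+: 66 + 52 = 118.
Recombination frequency = 118/294 = 0.4014 ≈ 40.1%, i.e. 40.1 centimorgans.

40.1 centimorgans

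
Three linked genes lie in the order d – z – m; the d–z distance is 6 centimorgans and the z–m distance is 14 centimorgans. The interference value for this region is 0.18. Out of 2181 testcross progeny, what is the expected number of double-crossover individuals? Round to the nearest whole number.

Map distances give recombination frequencies of 0.060 and 0.140 for the two intervals.
With interference 0.18 (so coincidence = 0.82), expected double-crossover frequency = 0.060 × 0.140 × 0.82 = 0.00689.
Expected number = 0.00689 × 2181 = 15.02 ≈ 15.

15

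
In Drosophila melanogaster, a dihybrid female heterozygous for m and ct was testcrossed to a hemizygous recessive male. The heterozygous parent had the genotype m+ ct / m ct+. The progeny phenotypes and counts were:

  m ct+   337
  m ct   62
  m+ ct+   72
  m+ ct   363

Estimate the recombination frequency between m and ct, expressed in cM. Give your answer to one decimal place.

16.1 cM

The recombinant classes are m+ ct+ and m ct: 72 + 62 = 134.
Recombination frequency = 134/834 = 0.1607 ≈ 16.1%, i.e. 16.1 cM.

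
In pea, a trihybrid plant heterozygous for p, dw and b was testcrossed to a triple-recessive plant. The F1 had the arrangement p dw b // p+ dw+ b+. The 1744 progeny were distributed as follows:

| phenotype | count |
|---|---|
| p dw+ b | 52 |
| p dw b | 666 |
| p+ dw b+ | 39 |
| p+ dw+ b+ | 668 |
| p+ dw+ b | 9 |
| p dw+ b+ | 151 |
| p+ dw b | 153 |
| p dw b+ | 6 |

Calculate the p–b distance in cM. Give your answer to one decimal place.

18.3 cM

The two rarest classes, p dw b+ and p+ dw+ b, are the double crossovers. Comparing them with the parentals, only the b allele has switched, so b is the middle locus and the order is p – b – dw.
Crossovers in the p–b interval produce the single-crossover classes p+ dw b and p dw+ b+ (153 + 151 = 304) plus the double crossovers (15).
RF(p–b) = (304 + 15) / 1744 = 319/1744 = 0.1829 → 18.3 cM.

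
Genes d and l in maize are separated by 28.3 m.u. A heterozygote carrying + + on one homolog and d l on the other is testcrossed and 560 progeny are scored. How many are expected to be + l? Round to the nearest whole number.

A map distance of 28.3 m.u. corresponds to a recombination frequency of 0.283.
The F1 is + + / d l, so + l is a recombinant gamete class with expected frequency r/2 = 0.283/2 = 0.1415.
Expected number = 0.1415 × 560 = 79.24 ≈ 79.

79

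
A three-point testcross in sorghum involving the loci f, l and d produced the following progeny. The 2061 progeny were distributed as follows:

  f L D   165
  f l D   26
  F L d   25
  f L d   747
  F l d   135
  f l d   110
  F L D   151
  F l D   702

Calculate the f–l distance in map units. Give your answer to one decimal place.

15.1 map units

The two most frequent reciprocal classes, f L d and F l D, are the parental types, so the F1 was f L d / F l D.
The two rarest classes, F L d and f l D, are the double crossovers. Comparing them with the parentals, only the f allele has switched, so f is the middle locus and the order is d – f – l.
Crossovers in the f–l interval produce the single-crossover classes f l d and F L D (110 + 151 = 261) plus the double crossovers (51).
RF(f–l) = (261 + 51) / 2061 = 312/2061 = 0.1514 → 15.1 map units.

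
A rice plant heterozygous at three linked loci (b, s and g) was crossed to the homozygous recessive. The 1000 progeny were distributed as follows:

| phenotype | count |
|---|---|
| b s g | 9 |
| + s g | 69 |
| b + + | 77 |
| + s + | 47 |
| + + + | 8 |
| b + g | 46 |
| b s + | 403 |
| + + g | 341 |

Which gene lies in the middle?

The two most frequent reciprocal classes, b s + and + + g, are the parental types, so the F1 was b s + / + + g.
The two rarest classes, b s g and + + +, are the double crossovers. Comparing them with the parentals, only the g allele has switched, so g is the middle locus and the order is b – g – s.

g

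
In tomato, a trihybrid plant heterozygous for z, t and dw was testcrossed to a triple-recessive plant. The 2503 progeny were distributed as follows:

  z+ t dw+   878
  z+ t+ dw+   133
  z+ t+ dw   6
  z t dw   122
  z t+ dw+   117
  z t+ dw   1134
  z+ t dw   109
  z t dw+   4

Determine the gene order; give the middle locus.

The two most frequent reciprocal classes, z+ t dw+ and z t+ dw, are the parental types, so the F1 was z+ t dw+ / z t+ dw.
The two rarest classes, z t dw+ and z+ t+ dw, are the double crossovers. Comparing them with the parentals, only the z allele has switched, so z is the middle locus and the order is t – z – dw.

z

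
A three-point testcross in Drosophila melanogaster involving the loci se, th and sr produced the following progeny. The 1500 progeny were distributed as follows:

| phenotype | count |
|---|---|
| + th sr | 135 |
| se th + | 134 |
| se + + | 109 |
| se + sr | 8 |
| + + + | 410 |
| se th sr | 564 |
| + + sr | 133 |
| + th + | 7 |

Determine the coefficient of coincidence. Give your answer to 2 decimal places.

0.31

The two most frequent reciprocal classes, + + + and se th sr, are the parental types, so the F1 was + + + / se th sr.
The two rarest classes, + th + and se + sr, are the double crossovers. Comparing them with the parentals, only the th allele has switched, so th is the middle locus and the order is sr – th – se.
sr–th: (267 + 15)/1500 = 0.1880; th–se: (244 + 15)/1500 = 0.1727.
Expected DCO frequency = 0.1880 × 0.1727 ≈ 0.03247; observed = 15/1500 ≈ 0.01000.
Coefficient of coincidence = 0.01000/0.03247 ≈ 0.31.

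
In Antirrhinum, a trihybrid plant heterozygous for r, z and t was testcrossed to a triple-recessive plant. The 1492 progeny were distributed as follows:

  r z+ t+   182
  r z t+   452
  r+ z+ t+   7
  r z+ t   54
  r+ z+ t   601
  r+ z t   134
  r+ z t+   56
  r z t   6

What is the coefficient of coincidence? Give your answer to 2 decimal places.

0.48

The two most frequent reciprocal classes, r+ z+ t and r z t+, are the parental types, so the F1 was r+ z+ t / r z t+.
The two rarest classes, r+ z+ t+ and r z t, are the double crossovers. Comparing them with the parentals, only the t allele has switched, so t is the middle locus and the order is z – t – r.
z–t: (316 + 13)/1492 = 0.2205; t–r: (110 + 13)/1492 = 0.0824.
Expected DCO frequency = 0.2205 × 0.0824 ≈ 0.01817; observed = 13/1492 ≈ 0.00871.
Coefficient of coincidence = 0.00871/0.01817 ≈ 0.48.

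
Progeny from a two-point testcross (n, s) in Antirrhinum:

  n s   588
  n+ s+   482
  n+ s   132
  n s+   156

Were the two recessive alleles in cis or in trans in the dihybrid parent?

cis

The two most frequent classes are n+ s+ (482) and n s (588); these are the parental (non-recombinant) types.
So the F1 carried n+ s+ on one chromosome and n s on the other — the recessive alleles are on the same chromosome (cis / coupling).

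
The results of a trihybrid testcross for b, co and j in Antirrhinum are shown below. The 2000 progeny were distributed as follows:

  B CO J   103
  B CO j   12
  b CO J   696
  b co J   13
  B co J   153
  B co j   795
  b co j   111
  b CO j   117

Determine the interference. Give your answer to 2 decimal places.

0.29

The two most frequent reciprocal classes, b CO J and B co j, are the parental types, so the F1 was b CO J / B co j.
The two rarest classes, b co J and B CO j, are the double crossovers. Comparing them with the parentals, only the co allele has switched, so co is the middle locus and the order is j – co – b.
j–co: (270 + 25)/2000 = 0.1475; co–b: (214 + 25)/2000 = 0.1195.
Expected DCO frequency = 0.1475 × 0.1195 ≈ 0.01763; observed = 25/2000 ≈ 0.01250.
Coefficient of coincidence = 0.01250/0.01763 ≈ 0.71; interference = 1 − 0.71 = 0.29.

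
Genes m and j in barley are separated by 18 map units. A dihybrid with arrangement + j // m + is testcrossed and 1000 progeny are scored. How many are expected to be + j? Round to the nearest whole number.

A map distance of 18 map units corresponds to a recombination frequency of 0.180.
The F1 is + j / m +, so + j is a parental gamete class with expected frequency (1 − r)/2 = 0.820/2 = 0.4100.
Expected number = 0.4100 × 1000 = 410.00 ≈ 410.

410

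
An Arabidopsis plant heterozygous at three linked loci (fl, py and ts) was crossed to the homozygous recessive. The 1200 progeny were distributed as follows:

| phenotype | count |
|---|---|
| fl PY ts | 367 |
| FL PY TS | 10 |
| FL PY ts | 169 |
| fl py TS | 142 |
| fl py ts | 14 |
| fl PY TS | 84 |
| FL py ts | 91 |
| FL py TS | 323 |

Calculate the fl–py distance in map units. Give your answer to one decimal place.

27.9 map units

The two most frequent reciprocal classes, FL py TS and fl PY ts, are the parental types, so the F1 was FL py TS / fl PY ts.
The two rarest classes, FL PY TS and fl py ts, are the double crossovers. Comparing them with the parentals, only the py allele has switched, so py is the middle locus and the order is ts – py – fl.
Crossovers in the py–fl interval produce the single-crossover classes fl py TS and FL PY ts (142 + 169 = 311) plus the double crossovers (24).
RF(py–fl) = (311 + 24) / 1200 = 335/1200 = 0.2792 → 27.9 map units.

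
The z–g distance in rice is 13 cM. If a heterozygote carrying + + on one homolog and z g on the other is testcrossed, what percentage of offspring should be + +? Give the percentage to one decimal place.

43.5%

A map distance of 13 cM corresponds to a recombination frequency of 0.130.
The F1 is + + / z g, so + + is a parental gamete class with expected frequency (1 − r)/2 = 0.870/2 = 0.4350.
That is 0.4350 = 43.5% of the progeny.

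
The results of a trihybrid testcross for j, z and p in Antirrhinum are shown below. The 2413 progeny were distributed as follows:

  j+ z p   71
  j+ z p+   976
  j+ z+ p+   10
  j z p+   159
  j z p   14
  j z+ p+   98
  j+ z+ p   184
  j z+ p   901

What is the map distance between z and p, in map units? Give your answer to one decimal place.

The two most frequent reciprocal classes, j+ z p+ and j z+ p, are the parental types, so the F1 was j+ z p+ / j z+ p.
The two rarest classes, j+ z+ p+ and j z p, are the double crossovers. Comparing them with the parentals, only the z allele has switched, so z is the middle locus and the order is p – z – j.
Crossovers in the p–z interval produce the single-crossover classes j+ z p and j z+ p+ (71 + 98 = 169) plus the double crossovers (24).
RF(p–z) = (169 + 24) / 2413 = 193/2413 = 0.0800 → 8.0 map units.

8.0 map units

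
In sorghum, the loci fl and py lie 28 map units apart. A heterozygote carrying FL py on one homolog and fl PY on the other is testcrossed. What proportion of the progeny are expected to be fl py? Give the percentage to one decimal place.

14.0%

A map distance of 28 map units corresponds to a recombination frequency of 0.280.
The F1 is FL py / fl PY, so fl py is a recombinant gamete class with expected frequency r/2 = 0.280/2 = 0.1400.
That is 0.1400 = 14.0% of the progeny.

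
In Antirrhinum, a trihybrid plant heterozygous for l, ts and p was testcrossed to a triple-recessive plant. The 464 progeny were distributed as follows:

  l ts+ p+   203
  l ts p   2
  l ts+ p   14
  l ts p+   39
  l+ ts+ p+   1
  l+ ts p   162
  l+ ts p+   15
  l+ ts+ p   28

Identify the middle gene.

l

The two most frequent reciprocal classes, l+ ts p and l ts+ p+, are the parental types, so the F1 was l+ ts p / l ts+ p+.
The two rarest classes, l ts p and l+ ts+ p+, are the double crossovers. Comparing them with the parentals, only the l allele has switched, so l is the middle locus and the order is p – l – ts.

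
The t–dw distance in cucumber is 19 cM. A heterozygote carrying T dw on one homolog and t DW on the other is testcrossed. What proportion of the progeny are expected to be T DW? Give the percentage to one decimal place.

A map distance of 19 cM corresponds to a recombination frequency of 0.190.
The F1 is T dw / t DW, so T DW is a recombinant gamete class with expected frequency r/2 = 0.190/2 = 0.0950.
That is 0.0950 = 9.5% of the progeny.

9.5%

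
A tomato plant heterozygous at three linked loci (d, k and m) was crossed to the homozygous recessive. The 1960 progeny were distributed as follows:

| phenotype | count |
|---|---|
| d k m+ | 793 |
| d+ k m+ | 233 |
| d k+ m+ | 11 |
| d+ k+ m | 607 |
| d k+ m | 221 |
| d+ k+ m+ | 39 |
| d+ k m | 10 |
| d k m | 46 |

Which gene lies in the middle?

The two most frequent reciprocal classes, d+ k+ m and d k m+, are the parental types, so the F1 was d+ k+ m / d k m+.
The two rarest classes, d+ k m and d k+ m+, are the double crossovers. Comparing them with the parentals, only the k allele has switched, so k is the middle locus and the order is m – k – d.

k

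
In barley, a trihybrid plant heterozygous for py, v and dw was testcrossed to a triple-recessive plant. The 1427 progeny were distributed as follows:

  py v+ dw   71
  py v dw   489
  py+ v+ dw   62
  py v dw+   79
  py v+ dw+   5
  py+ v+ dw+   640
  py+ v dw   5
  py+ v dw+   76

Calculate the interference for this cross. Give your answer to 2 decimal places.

0.40

The two most frequent reciprocal classes, py v dw and py+ v+ dw+, are the parental types, so the F1 was py v dw / py+ v+ dw+.
The two rarest classes, py+ v dw and py v+ dw+, are the double crossovers. Comparing them with the parentals, only the py allele has switched, so py is the middle locus and the order is v – py – dw.
v–py: (147 + 10)/1427 = 0.1100; py–dw: (141 + 10)/1427 = 0.1058.
Expected DCO frequency = 0.1100 × 0.1058 ≈ 0.01164; observed = 10/1427 ≈ 0.00701.
Coefficient of coincidence = 0.00701/0.01164 ≈ 0.60; interference = 1 − 0.60 = 0.40.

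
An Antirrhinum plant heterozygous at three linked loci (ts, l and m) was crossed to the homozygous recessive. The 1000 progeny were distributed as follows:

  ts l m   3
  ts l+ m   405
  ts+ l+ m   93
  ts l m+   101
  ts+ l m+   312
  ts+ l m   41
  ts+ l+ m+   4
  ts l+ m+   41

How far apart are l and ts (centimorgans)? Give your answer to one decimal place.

20.1 centimorgans

The two most frequent reciprocal classes, ts+ l m+ and ts l+ m, are the parental types, so the F1 was ts+ l m+ / ts l+ m.
The two rarest classes, ts+ l+ m+ and ts l m, are the double crossovers. Comparing them with the parentals, only the l allele has switched, so l is the middle locus and the order is m – l – ts.
Crossovers in the l–ts interval produce the single-crossover classes ts l m+ and ts+ l+ m (101 + 93 = 194) plus the double crossovers (7).
RF(l–ts) = (194 + 7) / 1000 = 201/1000 = 0.2010 → 20.1 centimorgans.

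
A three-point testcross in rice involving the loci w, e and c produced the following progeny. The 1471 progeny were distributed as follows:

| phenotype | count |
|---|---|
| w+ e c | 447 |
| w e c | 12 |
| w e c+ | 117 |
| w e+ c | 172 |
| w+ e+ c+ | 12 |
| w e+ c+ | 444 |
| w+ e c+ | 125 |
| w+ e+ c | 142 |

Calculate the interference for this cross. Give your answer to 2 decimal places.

The two most frequent reciprocal classes, w e+ c+ and w+ e c, are the parental types, so the F1 was w e+ c+ / w+ e c.
The two rarest classes, w+ e+ c+ and w e c, are the double crossovers. Comparing them with the parentals, only the w allele has switched, so w is the middle locus and the order is c – w – e.
c–w: (297 + 24)/1471 = 0.2182; w–e: (259 + 24)/1471 = 0.1924.
Expected DCO frequency = 0.2182 × 0.1924 ≈ 0.04198; observed = 24/1471 ≈ 0.01632.
Coefficient of coincidence = 0.01632/0.04198 ≈ 0.39; interference = 1 − 0.39 = 0.61.

0.61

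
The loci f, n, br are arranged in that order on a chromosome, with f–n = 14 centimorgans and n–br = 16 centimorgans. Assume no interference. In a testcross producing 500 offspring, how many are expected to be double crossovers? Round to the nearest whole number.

Map distances give recombination frequencies of 0.140 and 0.160 for the two intervals.
With no interference, expected double-crossover frequency = 0.140 × 0.160 = 0.02240.
Expected number = 0.02240 × 500 = 11.20 ≈ 11.

11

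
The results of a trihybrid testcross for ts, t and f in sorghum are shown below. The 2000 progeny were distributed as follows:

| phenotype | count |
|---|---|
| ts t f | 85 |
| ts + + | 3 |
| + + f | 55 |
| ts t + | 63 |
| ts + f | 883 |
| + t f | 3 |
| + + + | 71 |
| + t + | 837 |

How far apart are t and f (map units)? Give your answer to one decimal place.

8.1 map units

The two most frequent reciprocal classes, ts + f and + t +, are the parental types, so the F1 was ts + f / + t +.
The two rarest classes, ts + + and + t f, are the double crossovers. Comparing them with the parentals, only the f allele has switched, so f is the middle locus and the order is t – f – ts.
Crossovers in the t–f interval produce the single-crossover classes ts t f and + + + (85 + 71 = 156) plus the double crossovers (6).
RF(t–f) = (156 + 6) / 2000 = 162/2000 = 0.0810 → 8.1 map units.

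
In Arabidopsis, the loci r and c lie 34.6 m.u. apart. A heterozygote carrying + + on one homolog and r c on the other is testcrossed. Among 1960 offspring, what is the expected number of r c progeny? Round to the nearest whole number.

A map distance of 34.6 m.u. corresponds to a recombination frequency of 0.346.
The F1 is + + / r c, so r c is a parental gamete class with expected frequency (1 − r)/2 = 0.654/2 = 0.3270.
Expected number = 0.3270 × 1960 = 640.92 ≈ 641.

641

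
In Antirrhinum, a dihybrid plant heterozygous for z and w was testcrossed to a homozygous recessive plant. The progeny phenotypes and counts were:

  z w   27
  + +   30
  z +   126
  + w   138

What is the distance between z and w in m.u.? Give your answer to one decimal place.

17.8 m.u.

The two most frequent classes, + w (138) and z + (126), are the parental types, so the F1 was + w / z +.
The recombinant classes are + + and z w: 30 + 27 = 57.
Recombination frequency = 57/321 = 0.1776 ≈ 17.8%, i.e. 17.8 m.u.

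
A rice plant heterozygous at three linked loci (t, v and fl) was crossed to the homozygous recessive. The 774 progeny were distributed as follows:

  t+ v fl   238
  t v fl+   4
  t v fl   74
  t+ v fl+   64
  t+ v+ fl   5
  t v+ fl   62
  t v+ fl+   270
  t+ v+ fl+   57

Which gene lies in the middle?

The two most frequent reciprocal classes, t+ v fl and t v+ fl+, are the parental types, so the F1 was t+ v fl / t v+ fl+.
The two rarest classes, t+ v+ fl and t v fl+, are the double crossovers. Comparing them with the parentals, only the v allele has switched, so v is the middle locus and the order is fl – v – t.

v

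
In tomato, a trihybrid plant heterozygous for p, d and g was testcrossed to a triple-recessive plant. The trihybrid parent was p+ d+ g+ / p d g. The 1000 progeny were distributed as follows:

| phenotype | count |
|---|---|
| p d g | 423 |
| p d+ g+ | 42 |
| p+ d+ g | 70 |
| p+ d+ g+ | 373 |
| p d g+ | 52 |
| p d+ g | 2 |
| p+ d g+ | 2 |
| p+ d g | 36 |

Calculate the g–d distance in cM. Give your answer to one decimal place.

12.6 cM

The two rarest classes, p+ d g+ and p d+ g, are the double crossovers. Comparing them with the parentals, only the d allele has switched, so d is the middle locus and the order is p – d – g.
Crossovers in the d–g interval produce the single-crossover classes p+ d+ g and p d g+ (70 + 52 = 122) plus the double crossovers (4).
RF(d–g) = (122 + 4) / 1000 = 126/1000 = 0.1260 → 12.6 cM.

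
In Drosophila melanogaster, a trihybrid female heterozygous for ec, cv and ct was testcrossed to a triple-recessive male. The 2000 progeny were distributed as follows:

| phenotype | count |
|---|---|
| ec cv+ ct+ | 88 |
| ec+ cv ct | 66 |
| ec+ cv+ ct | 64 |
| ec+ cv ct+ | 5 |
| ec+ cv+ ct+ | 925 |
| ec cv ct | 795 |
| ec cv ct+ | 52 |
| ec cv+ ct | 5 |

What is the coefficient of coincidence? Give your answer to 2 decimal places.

The two most frequent reciprocal classes, ec cv ct and ec+ cv+ ct+, are the parental types, so the F1 was ec cv ct / ec+ cv+ ct+.
The two rarest classes, ec cv+ ct and ec+ cv ct+, are the double crossovers. Comparing them with the parentals, only the cv allele has switched, so cv is the middle locus and the order is ec – cv – ct.
ec–cv: (154 + 10)/2000 = 0.0820; cv–ct: (116 + 10)/2000 = 0.0630.
Expected DCO frequency = 0.0820 × 0.0630 ≈ 0.00517; observed = 10/2000 ≈ 0.00500.
Coefficient of coincidence = 0.00500/0.00517 ≈ 0.97.

0.97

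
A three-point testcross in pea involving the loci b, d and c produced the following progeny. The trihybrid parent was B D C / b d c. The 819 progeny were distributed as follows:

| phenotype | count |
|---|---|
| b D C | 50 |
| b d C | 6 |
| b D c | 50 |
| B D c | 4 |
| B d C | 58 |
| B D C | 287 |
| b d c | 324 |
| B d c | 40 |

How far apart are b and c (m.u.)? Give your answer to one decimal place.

12.2 m.u.

The two rarest classes, B D c and b d C, are the double crossovers. Comparing them with the parentals, only the c allele has switched, so c is the middle locus and the order is b – c – d.
Crossovers in the b–c interval produce the single-crossover classes b D C and B d c (50 + 40 = 90) plus the double crossovers (10).
RF(b–c) = (90 + 10) / 819 = 100/819 = 0.1221 → 12.2 m.u.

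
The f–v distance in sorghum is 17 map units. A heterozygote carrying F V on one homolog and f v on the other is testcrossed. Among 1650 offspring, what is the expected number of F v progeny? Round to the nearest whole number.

A map distance of 17 map units corresponds to a recombination frequency of 0.170.
The F1 is F V / f v, so F v is a recombinant gamete class with expected frequency r/2 = 0.170/2 = 0.0850.
Expected number = 0.0850 × 1650 = 140.25 ≈ 140.

140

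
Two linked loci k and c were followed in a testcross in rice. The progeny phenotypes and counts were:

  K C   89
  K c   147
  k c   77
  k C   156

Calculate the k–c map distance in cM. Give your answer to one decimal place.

35.4 cM

The two most frequent classes, K c (147) and k C (156), are the parental types, so the F1 was K c / k C.
The recombinant classes are K C and k c: 89 + 77 = 166.
Recombination frequency = 166/469 = 0.3539 ≈ 35.4%, i.e. 35.4 cM.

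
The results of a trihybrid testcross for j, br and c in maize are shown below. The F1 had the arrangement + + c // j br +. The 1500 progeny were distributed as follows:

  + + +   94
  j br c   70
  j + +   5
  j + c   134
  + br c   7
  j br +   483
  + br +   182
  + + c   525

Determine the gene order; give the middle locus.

The two rarest classes, + br c and j + +, are the double crossovers. Comparing them with the parentals, only the br allele has switched, so br is the middle locus and the order is j – br – c.

br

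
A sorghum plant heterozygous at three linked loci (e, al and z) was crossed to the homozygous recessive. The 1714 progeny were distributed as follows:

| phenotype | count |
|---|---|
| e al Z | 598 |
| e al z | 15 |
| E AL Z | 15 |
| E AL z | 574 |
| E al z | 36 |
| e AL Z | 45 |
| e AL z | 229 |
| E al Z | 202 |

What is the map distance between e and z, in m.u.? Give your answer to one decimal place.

The two most frequent reciprocal classes, e al Z and E AL z, are the parental types, so the F1 was e al Z / E AL z.
The two rarest classes, e al z and E AL Z, are the double crossovers. Comparing them with the parentals, only the z allele has switched, so z is the middle locus and the order is e – z – al.
Crossovers in the e–z interval produce the single-crossover classes E al Z and e AL z (202 + 229 = 431) plus the double crossovers (30).
RF(e–z) = (431 + 30) / 1714 = 461/1714 = 0.2690 → 26.9 m.u.

26.9 m.u.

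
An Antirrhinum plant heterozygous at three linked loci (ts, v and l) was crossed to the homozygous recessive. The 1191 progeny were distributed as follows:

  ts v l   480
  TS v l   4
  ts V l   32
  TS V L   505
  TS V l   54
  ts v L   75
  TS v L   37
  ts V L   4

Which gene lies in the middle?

The two most frequent reciprocal classes, ts v l and TS V L, are the parental types, so the F1 was ts v l / TS V L.
The two rarest classes, TS v l and ts V L, are the double crossovers. Comparing them with the parentals, only the ts allele has switched, so ts is the middle locus and the order is v – ts – l.

ts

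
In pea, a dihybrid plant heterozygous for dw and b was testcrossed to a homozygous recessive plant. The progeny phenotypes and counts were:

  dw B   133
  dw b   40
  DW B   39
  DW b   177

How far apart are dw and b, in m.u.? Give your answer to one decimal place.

The two most frequent classes, DW b (177) and dw B (133), are the parental types, so the F1 was DW b / dw B.
The recombinant classes are DW B and dw b: 39 + 40 = 79.
Recombination frequency = 79/389 = 0.2031 ≈ 20.3%, i.e. 20.3 m.u.

20.3 m.u.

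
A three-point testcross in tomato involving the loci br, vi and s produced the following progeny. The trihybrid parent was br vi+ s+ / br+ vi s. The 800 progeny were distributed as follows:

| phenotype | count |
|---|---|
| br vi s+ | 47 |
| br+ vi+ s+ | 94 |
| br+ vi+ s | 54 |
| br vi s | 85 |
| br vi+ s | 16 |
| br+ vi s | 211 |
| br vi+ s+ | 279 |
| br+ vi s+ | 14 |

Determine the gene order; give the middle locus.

The two rarest classes, br vi+ s and br+ vi s+, are the double crossovers. Comparing them with the parentals, only the s allele has switched, so s is the middle locus and the order is vi – s – br.

s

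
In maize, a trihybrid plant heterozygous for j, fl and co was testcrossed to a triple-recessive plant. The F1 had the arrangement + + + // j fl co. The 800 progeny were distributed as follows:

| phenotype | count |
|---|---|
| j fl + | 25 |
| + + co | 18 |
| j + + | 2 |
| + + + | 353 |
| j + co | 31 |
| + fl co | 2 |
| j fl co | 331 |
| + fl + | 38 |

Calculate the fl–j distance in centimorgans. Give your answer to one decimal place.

The two rarest classes, j + + and + fl co, are the double crossovers. Comparing them with the parentals, only the j allele has switched, so j is the middle locus and the order is co – j – fl.
Crossovers in the j–fl interval produce the single-crossover classes + fl + and j + co (38 + 31 = 69) plus the double crossovers (4).
RF(j–fl) = (69 + 4) / 800 = 73/800 = 0.0912 → 9.1 centimorgans.

9.1 centimorgans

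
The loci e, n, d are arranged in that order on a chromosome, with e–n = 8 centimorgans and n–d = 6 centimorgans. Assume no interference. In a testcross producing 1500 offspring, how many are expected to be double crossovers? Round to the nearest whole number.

7

Map distances give recombination frequencies of 0.080 and 0.060 for the two intervals.
With no interference, expected double-crossover frequency = 0.080 × 0.060 = 0.00480.
Expected number = 0.00480 × 1500 = 7.20 ≈ 7.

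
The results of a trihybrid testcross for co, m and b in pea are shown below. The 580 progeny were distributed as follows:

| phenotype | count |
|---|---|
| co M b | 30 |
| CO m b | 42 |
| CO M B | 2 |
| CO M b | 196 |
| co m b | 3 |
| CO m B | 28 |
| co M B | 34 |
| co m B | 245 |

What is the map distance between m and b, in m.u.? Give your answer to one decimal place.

The two most frequent reciprocal classes, co m B and CO M b, are the parental types, so the F1 was co m B / CO M b.
The two rarest classes, co m b and CO M B, are the double crossovers. Comparing them with the parentals, only the b allele has switched, so b is the middle locus and the order is co – b – m.
Crossovers in the b–m interval produce the single-crossover classes co M B and CO m b (34 + 42 = 76) plus the double crossovers (5).
RF(b–m) = (76 + 5) / 580 = 81/580 = 0.1397 → 14.0 m.u.

14.0 m.u.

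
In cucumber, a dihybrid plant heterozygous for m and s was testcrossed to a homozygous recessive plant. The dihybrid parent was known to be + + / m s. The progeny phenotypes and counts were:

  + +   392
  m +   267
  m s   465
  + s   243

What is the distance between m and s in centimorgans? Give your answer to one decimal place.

37.3 centimorgans

The recombinant classes are + s and m +: 243 + 267 = 510.
Recombination frequency = 510/1367 = 0.3731 ≈ 37.3%, i.e. 37.3 centimorgans.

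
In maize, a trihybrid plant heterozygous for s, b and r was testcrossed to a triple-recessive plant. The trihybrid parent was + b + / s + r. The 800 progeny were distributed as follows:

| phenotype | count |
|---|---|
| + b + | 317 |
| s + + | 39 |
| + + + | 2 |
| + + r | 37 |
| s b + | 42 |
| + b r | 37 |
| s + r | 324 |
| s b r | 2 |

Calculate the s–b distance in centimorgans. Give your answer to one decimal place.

The two rarest classes, + + + and s b r, are the double crossovers. Comparing them with the parentals, only the b allele has switched, so b is the middle locus and the order is r – b – s.
Crossovers in the b–s interval produce the single-crossover classes s b + and + + r (42 + 37 = 79) plus the double crossovers (4).
RF(b–s) = (79 + 4) / 800 = 83/800 = 0.1037 → 10.4 centimorgans.

10.4 centimorgans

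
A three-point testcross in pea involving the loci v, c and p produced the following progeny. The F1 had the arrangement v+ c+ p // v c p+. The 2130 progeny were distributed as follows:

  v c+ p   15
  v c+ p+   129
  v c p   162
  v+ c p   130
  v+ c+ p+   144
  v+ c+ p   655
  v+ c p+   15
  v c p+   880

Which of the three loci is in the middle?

The two rarest classes, v c+ p and v+ c p+, are the double crossovers. Comparing them with the parentals, only the v allele has switched, so v is the middle locus and the order is p – v – c.

v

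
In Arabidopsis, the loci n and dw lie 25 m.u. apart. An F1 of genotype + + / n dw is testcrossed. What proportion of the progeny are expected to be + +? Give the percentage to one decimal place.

A map distance of 25 m.u. corresponds to a recombination frequency of 0.250.
The F1 is + + / n dw, so + + is a parental gamete class with expected frequency (1 − r)/2 = 0.750/2 = 0.3750.
That is 0.3750 = 37.5% of the progeny.

37.5%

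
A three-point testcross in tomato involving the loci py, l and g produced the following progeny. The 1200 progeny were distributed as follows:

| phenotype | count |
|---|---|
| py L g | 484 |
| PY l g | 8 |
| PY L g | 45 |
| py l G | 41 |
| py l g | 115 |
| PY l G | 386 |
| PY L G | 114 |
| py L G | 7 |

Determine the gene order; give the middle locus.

The two most frequent reciprocal classes, py L g and PY l G, are the parental types, so the F1 was py L g / PY l G.
The two rarest classes, py L G and PY l g, are the double crossovers. Comparing them with the parentals, only the g allele has switched, so g is the middle locus and the order is l – g – py.

g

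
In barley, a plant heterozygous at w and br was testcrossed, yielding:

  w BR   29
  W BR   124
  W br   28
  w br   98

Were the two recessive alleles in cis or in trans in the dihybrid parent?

cis

The two most frequent classes are W BR (124) and w br (98); these are the parental (non-recombinant) types.
So the F1 carried W BR on one chromosome and w br on the other — the recessive alleles are on the same chromosome (cis / coupling).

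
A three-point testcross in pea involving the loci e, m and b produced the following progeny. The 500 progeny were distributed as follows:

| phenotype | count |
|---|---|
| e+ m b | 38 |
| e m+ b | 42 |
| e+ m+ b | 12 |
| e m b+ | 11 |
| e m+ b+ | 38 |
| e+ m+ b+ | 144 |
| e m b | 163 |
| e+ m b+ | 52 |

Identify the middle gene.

b

The two most frequent reciprocal classes, e+ m+ b+ and e m b, are the parental types, so the F1 was e+ m+ b+ / e m b.
The two rarest classes, e+ m+ b and e m b+, are the double crossovers. Comparing them with the parentals, only the b allele has switched, so b is the middle locus and the order is m – b – e.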